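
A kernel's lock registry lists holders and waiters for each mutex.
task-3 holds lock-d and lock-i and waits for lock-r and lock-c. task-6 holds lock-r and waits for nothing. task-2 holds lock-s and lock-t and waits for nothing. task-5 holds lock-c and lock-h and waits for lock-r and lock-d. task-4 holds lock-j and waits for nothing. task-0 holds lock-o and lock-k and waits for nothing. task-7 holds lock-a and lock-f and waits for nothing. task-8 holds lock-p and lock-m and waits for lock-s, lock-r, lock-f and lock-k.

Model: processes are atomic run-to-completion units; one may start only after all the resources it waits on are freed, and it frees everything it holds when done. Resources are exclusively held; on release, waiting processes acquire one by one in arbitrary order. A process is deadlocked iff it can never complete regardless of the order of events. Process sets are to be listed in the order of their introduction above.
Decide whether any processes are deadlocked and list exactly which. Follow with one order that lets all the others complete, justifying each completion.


Deadlocked: task-3 and task-5.
Key observation: the loop task-3 -> task-5 -> task-3 blocks itself forever; no other process is dragged down with it.
A valid finishing order for the others: task-6, task-0, task-2, task-7, task-4, task-8.
Step-by-step check:
  task-6: no waits; runs immediately, freeing lock-r
  task-0: no waits; runs immediately, freeing lock-o and lock-k
  task-2: no waits; runs immediately, freeing lock-s and lock-t
  task-7: no waits; runs immediately, freeing lock-a and lock-f
  task-4: no waits; runs immediately, freeing lock-j
  run task-8 (all its waits — lock-s, lock-r, lock-f and lock-k — are resolved); releases lock-p and lock-m


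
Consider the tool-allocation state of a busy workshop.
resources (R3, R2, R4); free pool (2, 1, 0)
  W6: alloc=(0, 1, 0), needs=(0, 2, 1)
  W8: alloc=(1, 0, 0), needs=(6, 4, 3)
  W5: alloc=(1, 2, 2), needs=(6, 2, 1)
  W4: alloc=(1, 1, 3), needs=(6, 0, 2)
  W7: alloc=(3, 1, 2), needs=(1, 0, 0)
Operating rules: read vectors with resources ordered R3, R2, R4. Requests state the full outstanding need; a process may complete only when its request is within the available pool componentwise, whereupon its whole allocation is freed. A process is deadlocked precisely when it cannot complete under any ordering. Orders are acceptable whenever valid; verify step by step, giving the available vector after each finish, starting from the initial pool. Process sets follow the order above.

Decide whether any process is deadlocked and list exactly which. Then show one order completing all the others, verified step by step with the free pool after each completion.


Deadlocked: W8, W5 and W4.
Key observation: no order helps: past W7, W6, the free pool tops out at (5, 3, 2), below what each blocked process needs in R3.
One completion order for the rest: W7, W6. Check, step by step:
  pool = (2, 1, 0)
  W7 needs (1, 0, 0) <= (2, 1, 0) -> finishes; pool += (3, 1, 2) = (5, 2, 2)
  W6 needs (0, 2, 1) <= (5, 2, 2) -> finishes; pool += (0, 1, 0) = (5, 3, 2)
The stuck group stays short no matter what:
  W8 cannot run: need (6, 4, 3) vs free (5, 3, 2) (insufficient R3, R2 and R4)
  W5 cannot run: need (6, 2, 1) vs free (5, 3, 2) (insufficient R3)
  W4 cannot run: need (6, 0, 2) vs free (5, 3, 2) (insufficient R3)


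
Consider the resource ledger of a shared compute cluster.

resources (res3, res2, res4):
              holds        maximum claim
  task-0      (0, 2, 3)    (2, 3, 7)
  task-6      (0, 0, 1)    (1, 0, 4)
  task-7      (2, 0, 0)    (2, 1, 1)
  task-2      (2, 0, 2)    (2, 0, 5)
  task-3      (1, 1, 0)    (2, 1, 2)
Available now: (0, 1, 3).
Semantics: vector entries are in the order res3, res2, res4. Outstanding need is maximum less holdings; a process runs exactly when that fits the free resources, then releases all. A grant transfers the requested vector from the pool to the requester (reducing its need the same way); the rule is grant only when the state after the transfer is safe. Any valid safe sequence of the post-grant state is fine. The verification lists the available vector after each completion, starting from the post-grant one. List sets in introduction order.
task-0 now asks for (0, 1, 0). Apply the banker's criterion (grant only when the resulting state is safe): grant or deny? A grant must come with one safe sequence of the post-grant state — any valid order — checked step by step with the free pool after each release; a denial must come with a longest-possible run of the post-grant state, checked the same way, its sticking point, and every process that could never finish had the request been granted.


GRANT: granting preserves safety; a valid post-grant sequence is task-2, task-0, task-7, task-3, task-6.
Key observation: with (0, 0, 3) left after the transfer, task-2 can run at once — the state stays safe.
Check on the post-grant state, step by step:
  pool = (0, 0, 3)
  run task-2 (needs (0, 0, 3), free (0, 0, 3)); after release of (2, 0, 2) the pool is (2, 0, 5)
  run task-0 (needs (2, 0, 4), free (2, 0, 5)); after release of (0, 3, 3) the pool is (2, 3, 8)
  run task-7 (needs (0, 1, 1), free (2, 3, 8)); after release of (2, 0, 0) the pool is (4, 3, 8)
  run task-3 (needs (1, 0, 2), free (4, 3, 8)); after release of (1, 1, 0) the pool is (5, 4, 8)
  run task-6 (needs (1, 0, 3), free (5, 4, 8)); after release of (0, 0, 1) the pool is (5, 4, 9)


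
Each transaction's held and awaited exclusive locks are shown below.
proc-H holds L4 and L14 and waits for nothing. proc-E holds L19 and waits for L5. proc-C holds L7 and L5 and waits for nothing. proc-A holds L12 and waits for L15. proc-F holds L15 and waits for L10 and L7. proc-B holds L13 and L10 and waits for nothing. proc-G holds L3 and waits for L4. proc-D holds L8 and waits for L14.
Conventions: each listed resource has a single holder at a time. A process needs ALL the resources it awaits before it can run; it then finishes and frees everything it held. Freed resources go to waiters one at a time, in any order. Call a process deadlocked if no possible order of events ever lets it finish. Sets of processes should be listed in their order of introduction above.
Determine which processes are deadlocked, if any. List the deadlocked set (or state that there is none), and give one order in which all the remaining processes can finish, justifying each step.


No process is deadlocked.
Key observation: every chain of waits terminates; starting from the processes that wait on nothing, all the rest unlock in turn.
A valid finishing order for the others: proc-H, proc-C, proc-D, proc-B, proc-G, proc-F, proc-E, proc-A.
Walking it through:
  proc-H: no waits; runs immediately, freeing L4 and L14
  proc-C: no waits; runs immediately, freeing L7 and L5
  proc-D: everything it awaited (L14) is free; runs, freeing L8
  proc-B: no waits; runs immediately, freeing L13 and L10
  proc-G: everything it awaited (L4) is free; runs, freeing L3
  proc-F: everything it awaited (L10 and L7) is free; runs, freeing L15
  proc-E: everything it awaited (L5) is free; runs, freeing L19
  proc-A: everything it awaited (L15) is free; runs, freeing L12


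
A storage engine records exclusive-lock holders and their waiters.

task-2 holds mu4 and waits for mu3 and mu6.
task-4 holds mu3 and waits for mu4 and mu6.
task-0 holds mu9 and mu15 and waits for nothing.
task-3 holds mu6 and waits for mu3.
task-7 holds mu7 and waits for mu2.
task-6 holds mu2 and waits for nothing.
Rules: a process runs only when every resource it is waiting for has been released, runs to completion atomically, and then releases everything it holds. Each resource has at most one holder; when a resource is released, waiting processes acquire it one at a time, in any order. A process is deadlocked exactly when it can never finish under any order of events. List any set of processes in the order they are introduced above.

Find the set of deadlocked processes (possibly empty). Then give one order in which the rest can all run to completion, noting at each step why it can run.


The deadlocked set is task-2, task-4 and task-3.
Key observation: the cycle task-2 -> task-4 -> task-2 can never break — each member waits on the next; task-3 is caught in further circular waits.
One completion order for the rest: task-6, task-0, task-7.
Check, step by step:
  task-6: no waits; runs immediately, freeing mu2
  task-0: no waits; runs immediately, freeing mu9 and mu15
  task-7 waits on mu2 — all released -> runs and releases mu7


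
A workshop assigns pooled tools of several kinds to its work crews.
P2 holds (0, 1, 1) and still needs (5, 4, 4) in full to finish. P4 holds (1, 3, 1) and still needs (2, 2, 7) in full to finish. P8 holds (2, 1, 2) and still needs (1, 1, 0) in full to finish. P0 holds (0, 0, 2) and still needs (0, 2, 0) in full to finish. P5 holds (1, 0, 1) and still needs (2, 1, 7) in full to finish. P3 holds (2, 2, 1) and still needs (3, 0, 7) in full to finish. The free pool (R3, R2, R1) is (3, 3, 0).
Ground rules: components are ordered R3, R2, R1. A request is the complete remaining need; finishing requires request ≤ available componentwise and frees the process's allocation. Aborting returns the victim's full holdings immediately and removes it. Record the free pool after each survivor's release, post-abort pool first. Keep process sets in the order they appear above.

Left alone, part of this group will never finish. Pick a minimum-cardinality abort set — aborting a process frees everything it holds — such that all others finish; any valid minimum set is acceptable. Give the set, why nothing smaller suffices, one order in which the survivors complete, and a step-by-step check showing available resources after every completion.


Minimum abort set: P4 and P3.
Key observation: no ordering could ever have run P5 before the abort of P4 and P3; with (3, 5, 2) back in the pool it fits at step 4.
Minimality, checking each single-abort alternative: P2 alone leaves P4 blocked (short on R1); P4 alone leaves P5 blocked (short on R1); P8 alone leaves P4 blocked (short on R1); P0 alone leaves P4 blocked (short on R1); P5 alone leaves P4 blocked (short on R1); P3 alone leaves P4 blocked (short on R1).
One survivor order: P0, P8, P2, P5. Check, step by step (post-abort pool first):
  pool = (6, 8, 2)
  P0: need (0, 2, 0) fits (6, 8, 2); releases (0, 0, 2), pool now (6, 8, 4)
  P8: need (1, 1, 0) fits (6, 8, 4); releases (2, 1, 2), pool now (8, 9, 6)
  P2: need (5, 4, 4) fits (8, 9, 6); releases (0, 1, 1), pool now (8, 10, 7)
  P5: need (2, 1, 7) fits (8, 10, 7); releases (1, 0, 1), pool now (9, 10, 8)


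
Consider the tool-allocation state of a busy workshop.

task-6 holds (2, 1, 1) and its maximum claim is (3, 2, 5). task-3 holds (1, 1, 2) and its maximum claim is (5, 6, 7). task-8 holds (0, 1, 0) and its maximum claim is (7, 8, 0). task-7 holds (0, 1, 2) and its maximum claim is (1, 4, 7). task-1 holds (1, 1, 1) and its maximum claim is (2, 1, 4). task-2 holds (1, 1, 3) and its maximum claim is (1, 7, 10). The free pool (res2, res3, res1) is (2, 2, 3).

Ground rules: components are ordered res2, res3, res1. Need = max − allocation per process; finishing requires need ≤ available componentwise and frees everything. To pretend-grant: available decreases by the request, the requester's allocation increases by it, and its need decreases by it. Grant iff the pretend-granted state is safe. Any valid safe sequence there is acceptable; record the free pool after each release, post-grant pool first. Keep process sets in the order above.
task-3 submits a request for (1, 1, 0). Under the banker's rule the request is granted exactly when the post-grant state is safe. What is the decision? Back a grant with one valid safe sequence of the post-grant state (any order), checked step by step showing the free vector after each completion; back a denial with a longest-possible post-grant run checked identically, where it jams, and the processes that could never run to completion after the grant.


GRANT. The post-grant state is safe; one safe sequence: task-1, task-6, task-7, task-3, task-2, task-8.
Key observation: post-grant, (1, 1, 3) remains, and an order beginning with task-1 completes everyone.
Step-by-step check of the post-grant state:
  pool = (1, 1, 3)
  task-1: need (1, 0, 3) fits (1, 1, 3); releases (1, 1, 1), pool now (2, 2, 4)
  task-6: need (1, 1, 4) fits (2, 2, 4); releases (2, 1, 1), pool now (4, 3, 5)
  task-7: need (1, 3, 5) fits (4, 3, 5); releases (0, 1, 2), pool now (4, 4, 7)
  task-3: need (3, 4, 5) fits (4, 4, 7); releases (2, 2, 2), pool now (6, 6, 9)
  task-2: need (0, 6, 7) fits (6, 6, 9); releases (1, 1, 3), pool now (7, 7, 12)
  task-8: need (7, 7, 0) fits (7, 7, 12); releases (0, 1, 0), pool now (7, 8, 12)


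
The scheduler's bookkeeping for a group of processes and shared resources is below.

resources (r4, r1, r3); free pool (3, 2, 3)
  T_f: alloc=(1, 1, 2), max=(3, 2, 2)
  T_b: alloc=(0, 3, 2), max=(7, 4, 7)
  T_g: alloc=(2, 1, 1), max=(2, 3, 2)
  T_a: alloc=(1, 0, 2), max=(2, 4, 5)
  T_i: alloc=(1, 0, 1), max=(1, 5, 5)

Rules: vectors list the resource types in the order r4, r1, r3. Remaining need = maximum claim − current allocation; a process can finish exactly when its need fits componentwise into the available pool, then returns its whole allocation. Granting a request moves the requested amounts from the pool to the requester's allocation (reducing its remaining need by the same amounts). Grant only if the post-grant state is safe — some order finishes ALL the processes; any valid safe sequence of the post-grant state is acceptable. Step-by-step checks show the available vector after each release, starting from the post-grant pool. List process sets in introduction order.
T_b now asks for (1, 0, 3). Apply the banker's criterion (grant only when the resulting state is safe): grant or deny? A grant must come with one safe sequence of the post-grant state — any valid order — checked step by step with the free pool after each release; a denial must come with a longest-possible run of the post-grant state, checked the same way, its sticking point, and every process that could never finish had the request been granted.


GRANT. The post-grant state is safe; one safe sequence: T_f, T_g, T_a, T_b, T_i.
Key observation: even at the reduced pool (2, 2, 0), T_f fits immediately, so safety survives the grant.
Check on the post-grant state, step by step:
  pool = (2, 2, 0)
  T_f needs (2, 1, 0) <= (2, 2, 0) -> finishes; pool += (1, 1, 2) = (3, 3, 2)
  T_g needs (0, 2, 1) <= (3, 3, 2) -> finishes; pool += (2, 1, 1) = (5, 4, 3)
  T_a needs (1, 4, 3) <= (5, 4, 3) -> finishes; pool += (1, 0, 2) = (6, 4, 5)
  T_b needs (6, 1, 2) <= (6, 4, 5) -> finishes; pool += (1, 3, 5) = (7, 7, 10)
  T_i needs (0, 5, 4) <= (7, 7, 10) -> finishes; pool += (1, 0, 1) = (8, 7, 11)


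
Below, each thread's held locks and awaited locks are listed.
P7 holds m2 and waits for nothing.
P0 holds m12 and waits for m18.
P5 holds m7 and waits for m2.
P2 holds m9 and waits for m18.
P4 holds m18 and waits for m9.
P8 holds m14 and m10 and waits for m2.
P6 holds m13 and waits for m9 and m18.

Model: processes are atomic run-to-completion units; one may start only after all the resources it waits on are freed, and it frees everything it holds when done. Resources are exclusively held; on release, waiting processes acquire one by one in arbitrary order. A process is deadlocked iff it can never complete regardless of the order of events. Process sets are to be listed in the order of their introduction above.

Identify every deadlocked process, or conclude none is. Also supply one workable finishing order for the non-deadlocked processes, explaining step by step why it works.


Deadlocked: P0, P2, P4 and P6.
Key observation: the wait chain closes on itself along P4 -> P2 -> P4; P0 and P6 wait into the deadlock from upstream.
The rest can finish in the order P7, P5, P8.
Check, step by step:
  P7 waits on nothing -> runs at once and releases m2
  P5 waits on m2 — all released -> runs and releases m7
  P8 waits on m2 — all released -> runs and releases m14 and m10


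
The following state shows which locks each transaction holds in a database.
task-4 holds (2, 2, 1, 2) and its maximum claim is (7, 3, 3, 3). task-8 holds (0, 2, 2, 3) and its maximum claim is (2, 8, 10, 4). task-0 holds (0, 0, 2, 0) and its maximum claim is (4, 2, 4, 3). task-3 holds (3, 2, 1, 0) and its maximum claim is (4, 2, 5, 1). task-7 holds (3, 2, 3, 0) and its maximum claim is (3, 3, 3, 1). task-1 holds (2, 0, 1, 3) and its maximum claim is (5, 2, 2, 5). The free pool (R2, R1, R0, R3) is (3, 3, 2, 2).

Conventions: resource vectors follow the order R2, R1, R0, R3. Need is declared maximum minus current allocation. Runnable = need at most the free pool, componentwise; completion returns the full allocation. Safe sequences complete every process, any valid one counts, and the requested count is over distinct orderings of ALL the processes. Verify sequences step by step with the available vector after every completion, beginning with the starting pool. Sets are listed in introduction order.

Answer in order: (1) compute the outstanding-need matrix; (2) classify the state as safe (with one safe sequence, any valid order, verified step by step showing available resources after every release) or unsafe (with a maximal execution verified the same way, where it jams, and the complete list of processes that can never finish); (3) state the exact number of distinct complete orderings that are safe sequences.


(1) Outstanding need per process (order R2, R1, R0, R3):
  task-4: (5, 1, 2, 1)
  task-8: (2, 6, 8, 1)
  task-0: (4, 2, 2, 3)
  task-3: (1, 0, 4, 1)
  task-7: (0, 1, 0, 1)
  task-1: (3, 2, 1, 2)
(2) SAFE. One safe sequence: task-1, task-0, task-3, task-4, task-7, task-8.
Key observation: task-1 is the earliest step where a requested resource binds exactly: need (3, 2, 1, 2), pool (3, 3, 2, 2) at its turn.
Check, step by step:
  pool = (3, 3, 2, 2)
  task-1 needs (3, 2, 1, 2) <= (3, 3, 2, 2) -> finishes; pool += (2, 0, 1, 3) = (5, 3, 3, 5)
  task-0 needs (4, 2, 2, 3) <= (5, 3, 3, 5) -> finishes; pool += (0, 0, 2, 0) = (5, 3, 5, 5)
  task-3 needs (1, 0, 4, 1) <= (5, 3, 5, 5) -> finishes; pool += (3, 2, 1, 0) = (8, 5, 6, 5)
  task-4 needs (5, 1, 2, 1) <= (8, 5, 6, 5) -> finishes; pool += (2, 2, 1, 2) = (10, 7, 7, 7)
  task-7 needs (0, 1, 0, 1) <= (10, 7, 7, 7) -> finishes; pool += (3, 2, 3, 0) = (13, 9, 10, 7)
  task-8 needs (2, 6, 8, 1) <= (13, 9, 10, 7) -> finishes; pool += (0, 2, 2, 3) = (13, 11, 12, 10)
(3) The exact count: 66 of the possible complete orderings are safe sequences.


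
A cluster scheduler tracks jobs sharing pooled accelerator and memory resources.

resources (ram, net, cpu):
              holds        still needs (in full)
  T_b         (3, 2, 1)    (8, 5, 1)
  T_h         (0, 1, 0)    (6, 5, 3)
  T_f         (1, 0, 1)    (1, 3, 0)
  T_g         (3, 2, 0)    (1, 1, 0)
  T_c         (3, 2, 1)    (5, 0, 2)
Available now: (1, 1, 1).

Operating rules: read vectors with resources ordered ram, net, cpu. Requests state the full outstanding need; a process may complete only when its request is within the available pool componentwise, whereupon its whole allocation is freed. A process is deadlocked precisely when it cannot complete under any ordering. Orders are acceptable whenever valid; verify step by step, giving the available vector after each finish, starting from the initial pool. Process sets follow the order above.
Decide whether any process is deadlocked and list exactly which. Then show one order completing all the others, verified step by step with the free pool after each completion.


No process is deadlocked.
Key observation: T_g leads a chain of completions in which each release enables another process.
The rest can finish in the order T_g, T_f, T_c, T_b, T_h. Walking it through:
  pool = (1, 1, 1)
  T_g: need (1, 1, 0) fits (1, 1, 1); releases (3, 2, 0), pool now (4, 3, 1)
  T_f: need (1, 3, 0) fits (4, 3, 1); releases (1, 0, 1), pool now (5, 3, 2)
  T_c: need (5, 0, 2) fits (5, 3, 2); releases (3, 2, 1), pool now (8, 5, 3)
  T_b: need (8, 5, 1) fits (8, 5, 3); releases (3, 2, 1), pool now (11, 7, 4)
  T_h: need (6, 5, 3) fits (11, 7, 4); releases (0, 1, 0), pool now (11, 8, 4)


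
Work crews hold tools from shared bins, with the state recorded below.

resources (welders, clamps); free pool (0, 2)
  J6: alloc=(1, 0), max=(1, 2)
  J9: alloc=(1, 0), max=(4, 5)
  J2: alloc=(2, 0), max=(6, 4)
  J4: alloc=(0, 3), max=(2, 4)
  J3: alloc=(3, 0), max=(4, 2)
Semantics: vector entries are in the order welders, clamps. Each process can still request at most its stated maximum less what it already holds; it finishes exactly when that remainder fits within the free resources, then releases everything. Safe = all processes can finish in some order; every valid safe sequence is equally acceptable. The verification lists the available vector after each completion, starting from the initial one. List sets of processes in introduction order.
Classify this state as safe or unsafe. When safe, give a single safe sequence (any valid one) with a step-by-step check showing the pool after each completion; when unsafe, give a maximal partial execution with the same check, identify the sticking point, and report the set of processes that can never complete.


SAFE — a valid safe sequence is J6, J3, J4, J2, J9.
Key observation: at J6 the run first touches a limit — (0, 2) against (0, 2), exact on a resource it actually requests.
Check, step by step:
  pool = (0, 2)
  J6 needs (0, 2) <= (0, 2) -> finishes; pool += (1, 0) = (1, 2)
  J3 needs (1, 2) <= (1, 2) -> finishes; pool += (3, 0) = (4, 2)
  J4 needs (2, 1) <= (4, 2) -> finishes; pool += (0, 3) = (4, 5)
  J2 needs (4, 4) <= (4, 5) -> finishes; pool += (2, 0) = (6, 5)
  J9 needs (3, 5) <= (6, 5) -> finishes; pool += (1, 0) = (7, 5)


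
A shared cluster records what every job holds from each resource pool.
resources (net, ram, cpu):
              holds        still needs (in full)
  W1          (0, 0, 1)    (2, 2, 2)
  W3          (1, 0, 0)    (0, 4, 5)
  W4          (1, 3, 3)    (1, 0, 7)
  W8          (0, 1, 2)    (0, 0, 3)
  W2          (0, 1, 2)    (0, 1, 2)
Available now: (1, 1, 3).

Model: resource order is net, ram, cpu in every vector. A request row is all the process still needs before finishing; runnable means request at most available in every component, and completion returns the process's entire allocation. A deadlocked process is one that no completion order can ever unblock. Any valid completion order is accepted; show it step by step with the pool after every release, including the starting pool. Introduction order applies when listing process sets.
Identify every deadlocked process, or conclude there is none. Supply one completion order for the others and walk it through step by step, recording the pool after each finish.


The deadlocked set is empty.
Key observation: W2 leads a chain of completions in which each release enables another process.
A valid finishing order for the others: W2, W8, W4, W1, W3. Step-by-step check:
  pool = (1, 1, 3)
  W2: need (0, 1, 2) fits (1, 1, 3); releases (0, 1, 2), pool now (1, 2, 5)
  W8: need (0, 0, 3) fits (1, 2, 5); releases (0, 1, 2), pool now (1, 3, 7)
  W4: need (1, 0, 7) fits (1, 3, 7); releases (1, 3, 3), pool now (2, 6, 10)
  W1: need (2, 2, 2) fits (2, 6, 10); releases (0, 0, 1), pool now (2, 6, 11)
  W3: need (0, 4, 5) fits (2, 6, 11); releases (1, 0, 0), pool now (3, 6, 11)


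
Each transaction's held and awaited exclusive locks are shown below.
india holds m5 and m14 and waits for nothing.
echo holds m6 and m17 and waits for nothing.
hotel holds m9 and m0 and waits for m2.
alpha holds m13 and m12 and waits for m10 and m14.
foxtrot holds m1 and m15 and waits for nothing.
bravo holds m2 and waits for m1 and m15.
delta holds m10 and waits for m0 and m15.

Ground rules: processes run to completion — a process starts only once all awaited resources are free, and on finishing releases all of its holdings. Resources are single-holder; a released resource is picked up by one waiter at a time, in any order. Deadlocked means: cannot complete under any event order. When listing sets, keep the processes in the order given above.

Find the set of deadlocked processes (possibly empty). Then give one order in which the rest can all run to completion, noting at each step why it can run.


No process is deadlocked.
Key observation: no waiting chain loops back on itself — every chain ends at a process that waits on nothing, so everyone eventually runs.
The rest can finish in the order echo, foxtrot, bravo, hotel, delta, india, alpha.
Step-by-step check:
  echo waits on nothing -> runs at once and releases m6 and m17
  foxtrot waits on nothing -> runs at once and releases m1 and m15
  bravo: everything it awaited (m1 and m15) is free; runs, freeing m2
  hotel: everything it awaited (m2) is free; runs, freeing m9 and m0
  delta: everything it awaited (m0 and m15) is free; runs, freeing m10
  india waits on nothing -> runs at once and releases m5 and m14
  alpha: everything it awaited (m10 and m14) is free; runs, freeing m13 and m12


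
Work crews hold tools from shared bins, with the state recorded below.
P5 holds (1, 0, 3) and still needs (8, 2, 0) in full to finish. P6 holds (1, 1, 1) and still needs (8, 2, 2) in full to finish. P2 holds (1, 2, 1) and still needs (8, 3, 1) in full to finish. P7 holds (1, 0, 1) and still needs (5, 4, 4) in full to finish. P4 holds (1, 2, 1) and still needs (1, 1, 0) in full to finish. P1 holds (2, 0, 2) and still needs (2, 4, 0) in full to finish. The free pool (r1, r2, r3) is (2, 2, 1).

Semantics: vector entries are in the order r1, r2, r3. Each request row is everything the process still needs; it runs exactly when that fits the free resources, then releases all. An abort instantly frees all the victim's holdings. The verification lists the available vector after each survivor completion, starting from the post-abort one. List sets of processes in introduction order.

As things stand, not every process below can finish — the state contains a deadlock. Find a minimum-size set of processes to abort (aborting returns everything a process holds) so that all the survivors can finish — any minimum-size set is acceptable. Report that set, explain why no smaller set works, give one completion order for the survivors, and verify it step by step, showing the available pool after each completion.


The answer: abort P5 and P6.
Key observation: no ordering could ever have run P2 before the abort of P5 and P6; with (2, 1, 4) back in the pool it fits at step 4.
No one abort is enough; case by case: P5 alone leaves P6 blocked (short on r1); P6 alone leaves P5 blocked (short on r1); P2 alone leaves P5 blocked (short on r1); P7 alone leaves P5 blocked (short on r1); P4 alone leaves P5 blocked (short on r1); P1 alone leaves P5 blocked (short on r1).
Survivors finish in the order: P4, P1, P7, P2. Check, step by step (pool after the aborts first):
  pool = (4, 3, 5)
  run P4 (needs (1, 1, 0), free (4, 3, 5)); after release of (1, 2, 1) the pool is (5, 5, 6)
  run P1 (needs (2, 4, 0), free (5, 5, 6)); after release of (2, 0, 2) the pool is (7, 5, 8)
  run P7 (needs (5, 4, 4), free (7, 5, 8)); after release of (1, 0, 1) the pool is (8, 5, 9)
  run P2 (needs (8, 3, 1), free (8, 5, 9)); after release of (1, 2, 1) the pool is (9, 7, 10)


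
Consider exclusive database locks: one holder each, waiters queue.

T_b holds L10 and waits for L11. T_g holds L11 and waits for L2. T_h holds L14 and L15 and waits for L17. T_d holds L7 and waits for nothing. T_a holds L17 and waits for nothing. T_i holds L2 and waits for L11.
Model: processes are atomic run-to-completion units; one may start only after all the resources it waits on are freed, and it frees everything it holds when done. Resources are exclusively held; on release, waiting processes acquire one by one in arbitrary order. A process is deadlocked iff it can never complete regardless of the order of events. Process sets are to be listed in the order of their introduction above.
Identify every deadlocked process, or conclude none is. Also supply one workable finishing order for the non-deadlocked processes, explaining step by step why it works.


Deadlocked set: T_b, T_g and T_i.
Key observation: the waits loop around T_g -> T_i -> T_g with no way out; T_b waits into the deadlock from upstream.
One completion order for the rest: T_d, T_a, T_h.
Check, step by step:
  T_d: no waits; runs immediately, freeing L7
  T_a: no waits; runs immediately, freeing L17
  T_h waits on L17 — all released -> runs and releases L14 and L15


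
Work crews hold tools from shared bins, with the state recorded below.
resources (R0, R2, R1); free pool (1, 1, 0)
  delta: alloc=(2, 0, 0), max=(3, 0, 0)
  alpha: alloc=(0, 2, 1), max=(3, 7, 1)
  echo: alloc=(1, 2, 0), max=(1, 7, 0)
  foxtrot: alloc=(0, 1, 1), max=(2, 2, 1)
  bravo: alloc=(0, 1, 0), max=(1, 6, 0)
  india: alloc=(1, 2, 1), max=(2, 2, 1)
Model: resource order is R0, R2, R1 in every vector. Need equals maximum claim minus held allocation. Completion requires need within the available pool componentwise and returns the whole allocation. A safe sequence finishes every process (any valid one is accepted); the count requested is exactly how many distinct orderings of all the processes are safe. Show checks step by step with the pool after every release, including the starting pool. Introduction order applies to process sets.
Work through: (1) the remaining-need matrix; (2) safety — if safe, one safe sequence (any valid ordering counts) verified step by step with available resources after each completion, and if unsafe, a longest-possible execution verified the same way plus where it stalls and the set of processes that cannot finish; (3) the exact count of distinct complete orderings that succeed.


(1) Remaining need (order R0, R2, R1):
  delta: (1, 0, 0)
  alpha: (3, 5, 0)
  echo: (0, 5, 0)
  foxtrot: (2, 1, 0)
  bravo: (1, 5, 0)
  india: (1, 0, 0)
(2) The state is UNSAFE.
Key observation: even finishing india, delta, foxtrot leaves just (4, 4, 2) free — too little R2 for any of the remaining processes.
Going as far as possible: india, delta, foxtrot; after that, nothing fits. Walking it through:
  pool = (1, 1, 0)
  run india (needs (1, 0, 0), free (1, 1, 0)); after release of (1, 2, 1) the pool is (2, 3, 1)
  run delta (needs (1, 0, 0), free (2, 3, 1)); after release of (2, 0, 0) the pool is (4, 3, 1)
  run foxtrot (needs (2, 1, 0), free (4, 3, 1)); after release of (0, 1, 1) the pool is (4, 4, 2)
  blocked: alpha wants (3, 5, 0), pool (4, 4, 2) — not enough R2
  blocked: echo wants (0, 5, 0), pool (4, 4, 2) — not enough R2
  blocked: bravo wants (1, 5, 0), pool (4, 4, 2) — not enough R2
Processes that can never finish: alpha, echo and bravo.
(3) Exactly 0 of the possible complete orderings are safe sequences.


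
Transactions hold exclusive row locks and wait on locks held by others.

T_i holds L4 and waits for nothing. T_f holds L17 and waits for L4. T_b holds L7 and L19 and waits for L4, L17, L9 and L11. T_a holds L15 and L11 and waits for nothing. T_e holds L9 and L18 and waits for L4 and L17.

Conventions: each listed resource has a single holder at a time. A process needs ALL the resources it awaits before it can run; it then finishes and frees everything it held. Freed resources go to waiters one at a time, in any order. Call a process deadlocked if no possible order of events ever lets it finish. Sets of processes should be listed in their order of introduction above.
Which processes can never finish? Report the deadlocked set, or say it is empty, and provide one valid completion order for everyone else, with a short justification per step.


No process is deadlocked.
Key observation: every chain of waits terminates; starting from the processes that wait on nothing, all the rest unlock in turn.
The rest can finish in the order T_i, T_a, T_f, T_e, T_b.
Step-by-step check:
  T_i waits on nothing -> runs at once and releases L4
  T_a waits on nothing -> runs at once and releases L15 and L11
  T_f waits on L4 — all released -> runs and releases L17
  T_e waits on L4 and L17 — all released -> runs and releases L9 and L18
  T_b waits on L4, L17, L9 and L11 — all released -> runs and releases L7 and L19


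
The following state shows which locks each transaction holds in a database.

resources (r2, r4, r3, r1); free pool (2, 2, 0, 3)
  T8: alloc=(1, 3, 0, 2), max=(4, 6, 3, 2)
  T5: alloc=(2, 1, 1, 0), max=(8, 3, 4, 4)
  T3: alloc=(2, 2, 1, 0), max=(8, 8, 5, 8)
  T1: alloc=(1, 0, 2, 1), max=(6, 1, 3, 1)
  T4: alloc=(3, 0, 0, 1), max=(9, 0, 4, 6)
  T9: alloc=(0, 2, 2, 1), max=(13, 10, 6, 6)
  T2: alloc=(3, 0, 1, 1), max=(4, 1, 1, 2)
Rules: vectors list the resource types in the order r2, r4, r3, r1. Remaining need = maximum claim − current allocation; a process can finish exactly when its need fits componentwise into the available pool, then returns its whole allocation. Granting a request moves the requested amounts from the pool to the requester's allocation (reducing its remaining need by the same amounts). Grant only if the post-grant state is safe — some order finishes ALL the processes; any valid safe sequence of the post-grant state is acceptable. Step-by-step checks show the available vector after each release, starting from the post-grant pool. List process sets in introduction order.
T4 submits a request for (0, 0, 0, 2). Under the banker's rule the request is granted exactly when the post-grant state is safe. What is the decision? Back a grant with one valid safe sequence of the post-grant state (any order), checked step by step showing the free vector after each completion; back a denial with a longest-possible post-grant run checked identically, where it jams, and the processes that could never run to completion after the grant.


DENY. Granting would leave the state unsafe.
Key observation: after T2, T1 the pool peaks at (6, 2, 3, 3), and each blocked process is short somewhere: T8 on r4; T5 on r1; T3 on r4, r3, r1; T4 on r3; T9 on r2, r4, r3, r1.
On the post-grant state, T2, T1 is a maximal run — nothing extends it. Step-by-step check:
  pool = (2, 2, 0, 1)
  T2 needs (1, 1, 0, 1) <= (2, 2, 0, 1) -> finishes; pool += (3, 0, 1, 1) = (5, 2, 1, 2)
  T1 needs (5, 1, 1, 0) <= (5, 2, 1, 2) -> finishes; pool += (1, 0, 2, 1) = (6, 2, 3, 3)
  T8 cannot run: need (3, 3, 3, 0) vs free (6, 2, 3, 3) (insufficient r4)
  T5 cannot run: need (6, 2, 3, 4) vs free (6, 2, 3, 3) (insufficient r1)
  T3 cannot run: need (6, 6, 4, 8) vs free (6, 2, 3, 3) (insufficient r4, r3 and r1)
  T4 cannot run: need (6, 0, 4, 3) vs free (6, 2, 3, 3) (insufficient r3)
  T9 cannot run: need (13, 8, 4, 5) vs free (6, 2, 3, 3) (insufficient r2, r4, r3 and r1)
Post-grant, the permanently blocked set is T8, T5, T3, T4 and T9.


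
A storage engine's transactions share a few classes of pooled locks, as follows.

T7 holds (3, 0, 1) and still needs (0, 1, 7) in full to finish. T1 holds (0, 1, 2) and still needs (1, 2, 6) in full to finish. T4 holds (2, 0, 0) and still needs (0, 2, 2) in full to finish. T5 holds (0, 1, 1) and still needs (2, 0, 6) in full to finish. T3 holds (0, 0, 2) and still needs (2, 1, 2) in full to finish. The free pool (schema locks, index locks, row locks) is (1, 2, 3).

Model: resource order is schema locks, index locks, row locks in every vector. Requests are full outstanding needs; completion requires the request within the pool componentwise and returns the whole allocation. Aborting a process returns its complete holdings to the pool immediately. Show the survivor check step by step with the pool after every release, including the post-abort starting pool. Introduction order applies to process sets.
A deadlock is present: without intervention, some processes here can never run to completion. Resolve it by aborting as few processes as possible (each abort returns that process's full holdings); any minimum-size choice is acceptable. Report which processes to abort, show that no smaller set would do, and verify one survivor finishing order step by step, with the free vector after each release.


Abort T1.
Key observation: the returned (0, 1, 2) from T1 is what brings T5 — unrunnable before, under any order — into play at step 3.
Minimality: the empty abort set fails — the state is deadlocked as it stands.
Survivors finish in the order: T4, T3, T5, T7. Verifying each step (pool after the aborts first):
  pool = (1, 3, 5)
  T4 needs (0, 2, 2) <= (1, 3, 5) -> finishes; pool += (2, 0, 0) = (3, 3, 5)
  T3 needs (2, 1, 2) <= (3, 3, 5) -> finishes; pool += (0, 0, 2) = (3, 3, 7)
  T5 needs (2, 0, 6) <= (3, 3, 7) -> finishes; pool += (0, 1, 1) = (3, 4, 8)
  T7 needs (0, 1, 7) <= (3, 4, 8) -> finishes; pool += (3, 0, 1) = (6, 4, 9)


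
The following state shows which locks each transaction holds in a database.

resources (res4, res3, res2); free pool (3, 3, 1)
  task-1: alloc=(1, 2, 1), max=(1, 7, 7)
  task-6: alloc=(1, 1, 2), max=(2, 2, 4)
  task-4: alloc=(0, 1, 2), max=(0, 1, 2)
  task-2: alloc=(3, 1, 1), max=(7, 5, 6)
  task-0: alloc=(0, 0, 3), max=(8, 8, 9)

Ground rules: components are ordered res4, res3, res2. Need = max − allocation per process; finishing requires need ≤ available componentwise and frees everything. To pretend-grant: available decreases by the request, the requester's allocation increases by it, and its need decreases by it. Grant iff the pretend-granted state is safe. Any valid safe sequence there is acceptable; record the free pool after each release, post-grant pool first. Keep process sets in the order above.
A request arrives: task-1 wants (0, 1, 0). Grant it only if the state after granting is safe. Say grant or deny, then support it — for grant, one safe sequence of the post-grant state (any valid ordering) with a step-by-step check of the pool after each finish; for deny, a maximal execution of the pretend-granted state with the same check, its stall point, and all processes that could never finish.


GRANT: granting preserves safety; a valid post-grant sequence is task-4, task-6, task-2, task-1, task-0.
Key observation: the grant leaves (3, 2, 1) free — enough for task-4, whose release restarts the cascade.
Check on the post-grant state, step by step:
  pool = (3, 2, 1)
  task-4: need (0, 0, 0) fits (3, 2, 1); releases (0, 1, 2), pool now (3, 3, 3)
  task-6: need (1, 1, 2) fits (3, 3, 3); releases (1, 1, 2), pool now (4, 4, 5)
  task-2: need (4, 4, 5) fits (4, 4, 5); releases (3, 1, 1), pool now (7, 5, 6)
  task-1: need (0, 4, 6) fits (7, 5, 6); releases (1, 3, 1), pool now (8, 8, 7)
  task-0: need (8, 8, 6) fits (8, 8, 7); releases (0, 0, 3), pool now (8, 8, 10)


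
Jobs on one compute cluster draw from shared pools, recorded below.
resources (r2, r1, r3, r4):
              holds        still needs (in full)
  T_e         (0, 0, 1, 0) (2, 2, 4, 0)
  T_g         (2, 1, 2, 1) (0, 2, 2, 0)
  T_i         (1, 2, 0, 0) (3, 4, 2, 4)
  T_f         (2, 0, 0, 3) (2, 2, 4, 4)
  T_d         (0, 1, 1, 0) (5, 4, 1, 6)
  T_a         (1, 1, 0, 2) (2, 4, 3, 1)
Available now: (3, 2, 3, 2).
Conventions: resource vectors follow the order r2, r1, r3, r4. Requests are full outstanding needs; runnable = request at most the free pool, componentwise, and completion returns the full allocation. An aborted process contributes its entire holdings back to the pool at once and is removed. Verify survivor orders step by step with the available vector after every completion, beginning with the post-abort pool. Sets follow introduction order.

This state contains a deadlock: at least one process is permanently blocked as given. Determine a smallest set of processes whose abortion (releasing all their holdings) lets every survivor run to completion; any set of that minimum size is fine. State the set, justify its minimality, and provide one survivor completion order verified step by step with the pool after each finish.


Minimum abort set: T_a.
Key observation: T_f was stuck for good until T_a gave back (1, 1, 0, 2); in the order shown it finishes at step 2.
Minimality: the empty abort set fails — the state is deadlocked as it stands.
Survivors finish in the order: T_g, T_f, T_i, T_d, T_e. Step-by-step check (pool after the aborts first):
  pool = (4, 3, 3, 4)
  T_g: need (0, 2, 2, 0) fits (4, 3, 3, 4); releases (2, 1, 2, 1), pool now (6, 4, 5, 5)
  T_f: need (2, 2, 4, 4) fits (6, 4, 5, 5); releases (2, 0, 0, 3), pool now (8, 4, 5, 8)
  T_i: need (3, 4, 2, 4) fits (8, 4, 5, 8); releases (1, 2, 0, 0), pool now (9, 6, 5, 8)
  T_d: need (5, 4, 1, 6) fits (9, 6, 5, 8); releases (0, 1, 1, 0), pool now (9, 7, 6, 8)
  T_e: need (2, 2, 4, 0) fits (9, 7, 6, 8); releases (0, 0, 1, 0), pool now (9, 7, 7, 8)
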